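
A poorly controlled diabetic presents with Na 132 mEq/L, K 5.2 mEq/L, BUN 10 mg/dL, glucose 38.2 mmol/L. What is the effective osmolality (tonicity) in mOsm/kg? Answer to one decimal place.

302.2 mOsm/kg

Effective osmolality excludes urea (freely permeant across cell membranes):
2·Na + glucose
= 2·132 + 38.2
= 264 + 38.2
= 302.2 mOsm/kg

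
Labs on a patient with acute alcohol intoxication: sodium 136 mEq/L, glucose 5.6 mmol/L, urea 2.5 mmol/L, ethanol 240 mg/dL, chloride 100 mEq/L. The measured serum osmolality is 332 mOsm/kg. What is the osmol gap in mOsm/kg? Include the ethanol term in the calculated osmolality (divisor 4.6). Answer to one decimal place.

-0.3 mOsm/kg

Calculated osmolality = 2·Na + glucose + urea + ethanol/4.6
= 2·136 + 5.6 + 2.5 + 240/4.6
= 272 + 5.60 + 2.50 + 52.17
= 332.27 mOsm/kg ≈ 332.3 mOsm/kg
Osmolar gap = measured − calculated = 332 − 332.3 = -0.3 mOsm/kg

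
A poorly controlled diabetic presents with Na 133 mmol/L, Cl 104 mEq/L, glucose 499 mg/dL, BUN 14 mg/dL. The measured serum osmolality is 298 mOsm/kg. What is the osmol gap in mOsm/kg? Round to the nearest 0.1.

-0.7 mOsm/kg

Calculated osmolality = 2·Na + glucose/18 + BUN/2.8
= 2·133 + 499/18 + 14/2.8
= 266 + 27.72 + 5
= 298.72 mOsm/kg ≈ 298.7 mOsm/kg
Osmolar gap = measured − calculated = 298 − 298.7 = -0.7 mOsm/kg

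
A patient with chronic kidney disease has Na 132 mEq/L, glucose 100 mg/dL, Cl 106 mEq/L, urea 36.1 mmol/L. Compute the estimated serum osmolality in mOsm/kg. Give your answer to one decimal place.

305.7 mOsm/kg

Calculated osmolality = 2·Na + glucose/18 + urea
= 2·132 + 100/18 + 36.1
= 264 + 5.56 + 36.10
= 305.66 mOsm/kg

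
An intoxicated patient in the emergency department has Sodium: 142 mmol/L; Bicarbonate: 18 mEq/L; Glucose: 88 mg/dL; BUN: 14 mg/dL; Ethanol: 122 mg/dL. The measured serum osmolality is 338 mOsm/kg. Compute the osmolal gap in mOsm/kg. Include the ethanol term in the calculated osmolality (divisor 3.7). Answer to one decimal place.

Calculated osmolality = 2·Na + glucose/18 + BUN/2.8 + ethanol/3.7
= 2·142 + 88/18 + 14/2.8 + 122/3.7
= 284 + 4.89 + 5 + 32.97
= 326.86 mOsm/kg ≈ 326.9 mOsm/kg
Osmolar gap = measured − calculated = 338 − 326.9 = 11.1 mOsm/kg

11.1 mOsm/kg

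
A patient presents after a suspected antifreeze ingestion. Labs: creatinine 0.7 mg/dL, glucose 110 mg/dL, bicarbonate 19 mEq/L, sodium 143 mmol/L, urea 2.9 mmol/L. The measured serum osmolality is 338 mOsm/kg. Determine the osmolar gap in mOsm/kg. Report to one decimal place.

Calculated osmolality = 2·Na + glucose/18 + urea
= 2·143 + 110/18 + 2.9
= 286 + 6.11 + 2.90
= 295.01 mOsm/kg ≈ 295.0 mOsm/kg
Osmolar gap = measured − calculated = 338 − 295.0 = 43.0 mOsm/kg

43.0 mOsm/kg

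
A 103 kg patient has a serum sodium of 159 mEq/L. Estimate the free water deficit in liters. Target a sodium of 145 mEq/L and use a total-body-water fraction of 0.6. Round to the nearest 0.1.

6.0 L

TBW = 0.6 · 103 = 61.8 L
Free water deficit = TBW · (Na/145 − 1)
= 61.8 · (159/145 − 1)
= 61.8 · 0.0966
= 5.97 L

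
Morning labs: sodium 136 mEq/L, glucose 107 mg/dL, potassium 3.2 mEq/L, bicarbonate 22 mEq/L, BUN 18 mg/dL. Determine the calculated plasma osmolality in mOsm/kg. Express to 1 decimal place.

284.4 mOsm/kg

Calculated osmolality = 2·Na + glucose/18 + BUN/2.8
= 2·136 + 107/18 + 18/2.8
= 272 + 5.94 + 6.43
= 284.37 mOsm/kg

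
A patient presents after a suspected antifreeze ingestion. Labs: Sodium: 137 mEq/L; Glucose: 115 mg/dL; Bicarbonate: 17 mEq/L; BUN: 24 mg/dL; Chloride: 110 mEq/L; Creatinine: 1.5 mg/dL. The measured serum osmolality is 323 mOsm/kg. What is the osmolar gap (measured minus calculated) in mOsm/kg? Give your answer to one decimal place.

34.0 mOsm/kg

Calculated osmolality = 2·Na + glucose/18 + BUN/2.8
= 2·137 + 115/18 + 24/2.8
= 274 + 6.39 + 8.57
= 288.96 mOsm/kg ≈ 289.0 mOsm/kg
Osmolar gap = measured − calculated = 323 − 289.0 = 34.0 mOsm/kg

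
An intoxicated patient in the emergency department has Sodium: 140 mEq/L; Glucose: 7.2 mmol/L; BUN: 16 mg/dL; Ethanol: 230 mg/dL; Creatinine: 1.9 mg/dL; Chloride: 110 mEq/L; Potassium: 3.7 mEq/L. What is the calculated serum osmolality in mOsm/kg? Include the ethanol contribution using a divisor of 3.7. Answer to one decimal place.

Calculated osmolality = 2·Na + glucose + BUN/2.8 + ethanol/3.7
= 2·140 + 7.2 + 16/2.8 + 230/3.7
= 280 + 7.20 + 5.71 + 62.16
= 355.07 mOsm/kg

355.1 mOsm/kg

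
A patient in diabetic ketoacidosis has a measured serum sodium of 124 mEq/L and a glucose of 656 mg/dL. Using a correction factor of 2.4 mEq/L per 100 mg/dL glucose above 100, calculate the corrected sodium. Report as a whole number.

137 mEq/L

Corrected Na = measured Na + 2.4 · (glucose − 100)/100
= 124 + 2.4 · (656 − 100)/100
= 124 + 13.3
= 137.3 mEq/L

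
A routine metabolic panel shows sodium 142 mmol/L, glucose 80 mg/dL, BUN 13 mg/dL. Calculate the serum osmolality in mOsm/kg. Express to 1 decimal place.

Calculated osmolality = 2·Na + glucose/18 + BUN/2.8
= 2·142 + 80/18 + 13/2.8
= 284 + 4.44 + 4.64
= 293.08 mOsm/kg

293.1 mOsm/kg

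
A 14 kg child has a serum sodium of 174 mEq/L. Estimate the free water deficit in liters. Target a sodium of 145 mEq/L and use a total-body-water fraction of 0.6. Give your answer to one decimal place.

TBW = 0.6 · 14 = 8.4 L
Free water deficit = TBW · (Na/145 − 1)
= 8.4 · (174/145 − 1)
= 8.4 · 0.2
= 1.68 L

1.7 L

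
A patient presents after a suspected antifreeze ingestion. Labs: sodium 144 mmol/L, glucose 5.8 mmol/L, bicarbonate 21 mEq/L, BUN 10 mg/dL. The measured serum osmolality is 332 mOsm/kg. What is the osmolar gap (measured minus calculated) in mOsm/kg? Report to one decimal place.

Calculated osmolality = 2·Na + glucose + BUN/2.8
= 2·144 + 5.8 + 10/2.8
= 288 + 5.80 + 3.57
= 297.37 mOsm/kg ≈ 297.4 mOsm/kg
Osmolar gap = measured − calculated = 332 − 297.4 = 34.6 mOsm/kg

34.6 mOsm/kg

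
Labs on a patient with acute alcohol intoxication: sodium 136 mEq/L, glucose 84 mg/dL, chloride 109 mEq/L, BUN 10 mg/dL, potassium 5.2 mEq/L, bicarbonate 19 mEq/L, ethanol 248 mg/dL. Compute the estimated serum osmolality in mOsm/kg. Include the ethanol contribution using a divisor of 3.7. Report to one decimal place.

Calculated osmolality = 2·Na + glucose/18 + BUN/2.8 + ethanol/3.7
= 2·136 + 84/18 + 10/2.8 + 248/3.7
= 272 + 4.67 + 3.57 + 67.03
= 347.27 mOsm/kg

347.3 mOsm/kg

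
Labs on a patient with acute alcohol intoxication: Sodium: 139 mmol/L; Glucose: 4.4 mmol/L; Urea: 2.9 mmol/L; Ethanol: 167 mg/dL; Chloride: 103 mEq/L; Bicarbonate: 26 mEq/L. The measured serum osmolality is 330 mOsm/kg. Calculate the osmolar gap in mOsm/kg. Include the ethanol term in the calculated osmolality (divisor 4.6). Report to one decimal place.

Calculated osmolality = 2·Na + glucose + urea + ethanol/4.6
= 2·139 + 4.4 + 2.9 + 167/4.6
= 278 + 4.40 + 2.90 + 36.30
= 321.6 mOsm/kg ≈ 321.6 mOsm/kg
Osmolar gap = measured − calculated = 330 − 321.6 = 8.4 mOsm/kg

8.4 mOsm/kg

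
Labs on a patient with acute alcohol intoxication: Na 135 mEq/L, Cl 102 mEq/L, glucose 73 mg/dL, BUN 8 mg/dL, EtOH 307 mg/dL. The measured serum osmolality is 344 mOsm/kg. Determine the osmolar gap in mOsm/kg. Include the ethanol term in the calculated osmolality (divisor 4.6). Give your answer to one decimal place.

Calculated osmolality = 2·Na + glucose/18 + BUN/2.8 + ethanol/4.6
= 2·135 + 73/18 + 8/2.8 + 307/4.6
= 270 + 4.06 + 2.86 + 66.74
= 343.66 mOsm/kg ≈ 343.7 mOsm/kg
Osmolar gap = measured − calculated = 344 − 343.7 = 0.3 mOsm/kg

0.3 mOsm/kg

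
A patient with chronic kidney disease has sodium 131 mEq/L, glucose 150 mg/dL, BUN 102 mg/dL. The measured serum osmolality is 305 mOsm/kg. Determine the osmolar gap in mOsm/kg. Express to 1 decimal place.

Calculated osmolality = 2·Na + glucose/18 + BUN/2.8
= 2·131 + 150/18 + 102/2.8
= 262 + 8.33 + 36.43
= 306.76 mOsm/kg ≈ 306.8 mOsm/kg
Osmolar gap = measured − calculated = 305 − 306.8 = -1.8 mOsm/kg

-1.8 mOsm/kg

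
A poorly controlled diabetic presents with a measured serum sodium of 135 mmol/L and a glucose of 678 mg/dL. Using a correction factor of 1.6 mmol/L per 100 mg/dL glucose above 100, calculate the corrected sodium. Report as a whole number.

144 mmol/L

Corrected Na = measured Na + 1.6 · (glucose − 100)/100
= 135 + 1.6 · (678 − 100)/100
= 135 + 9.2
= 144.2 mmol/L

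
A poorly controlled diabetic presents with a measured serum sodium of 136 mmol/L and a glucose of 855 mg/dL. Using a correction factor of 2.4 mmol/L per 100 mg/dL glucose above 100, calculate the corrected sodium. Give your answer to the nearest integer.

154 mmol/L

Corrected Na = measured Na + 2.4 · (glucose − 100)/100
= 136 + 2.4 · (855 − 100)/100
= 136 + 18.1
= 154.1 mmol/L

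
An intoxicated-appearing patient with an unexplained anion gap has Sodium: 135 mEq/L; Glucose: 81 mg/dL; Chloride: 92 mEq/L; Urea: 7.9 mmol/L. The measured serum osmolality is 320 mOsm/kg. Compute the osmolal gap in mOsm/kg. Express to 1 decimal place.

37.6 mOsm/kg

Calculated osmolality = 2·Na + glucose/18 + urea
= 2·135 + 81/18 + 7.9
= 270 + 4.50 + 7.90
= 282.4 mOsm/kg ≈ 282.4 mOsm/kg
Osmolar gap = measured − calculated = 320 − 282.4 = 37.6 mOsm/kg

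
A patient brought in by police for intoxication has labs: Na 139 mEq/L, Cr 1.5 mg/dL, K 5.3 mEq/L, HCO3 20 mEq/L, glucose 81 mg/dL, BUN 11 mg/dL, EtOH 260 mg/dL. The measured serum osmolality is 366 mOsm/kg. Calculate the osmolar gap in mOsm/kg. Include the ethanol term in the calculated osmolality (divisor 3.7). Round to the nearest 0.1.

Calculated osmolality = 2·Na + glucose/18 + BUN/2.8 + ethanol/3.7
= 2·139 + 81/18 + 11/2.8 + 260/3.7
= 278 + 4.50 + 3.93 + 70.27
= 356.7 mOsm/kg ≈ 356.7 mOsm/kg
Osmolar gap = measured − calculated = 366 − 356.7 = 9.3 mOsm/kg

9.3 mOsm/kg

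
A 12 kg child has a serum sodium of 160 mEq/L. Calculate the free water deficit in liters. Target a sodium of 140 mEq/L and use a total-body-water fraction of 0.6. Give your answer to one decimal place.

1.0 L

TBW = 0.6 · 12 = 7.2 L
Free water deficit = TBW · (Na/140 − 1)
= 7.2 · (160/140 − 1)
= 7.2 · 0.1429
= 1.03 L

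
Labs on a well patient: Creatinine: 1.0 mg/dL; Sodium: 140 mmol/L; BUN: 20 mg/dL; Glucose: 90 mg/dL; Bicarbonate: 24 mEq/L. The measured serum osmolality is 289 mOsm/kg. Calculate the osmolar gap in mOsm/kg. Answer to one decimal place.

-3.1 mOsm/kg

Calculated osmolality = 2·Na + glucose/18 + BUN/2.8
= 2·140 + 90/18 + 20/2.8
= 280 + 5 + 7.14
= 292.14 mOsm/kg ≈ 292.1 mOsm/kg
Osmolar gap = measured − calculated = 289 − 292.1 = -3.1 mOsm/kg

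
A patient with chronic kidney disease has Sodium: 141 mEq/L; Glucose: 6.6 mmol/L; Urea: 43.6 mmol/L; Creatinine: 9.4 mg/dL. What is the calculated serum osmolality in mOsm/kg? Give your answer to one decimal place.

332.2 mOsm/kg

Calculated osmolality = 2·Na + glucose + urea
= 2·141 + 6.6 + 43.6
= 282 + 6.60 + 43.60
= 332.2 mOsm/kg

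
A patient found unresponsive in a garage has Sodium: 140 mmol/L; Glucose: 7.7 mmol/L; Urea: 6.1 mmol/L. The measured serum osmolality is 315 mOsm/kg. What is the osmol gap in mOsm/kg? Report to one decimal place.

Calculated osmolality = 2·Na + glucose + urea
= 2·140 + 7.7 + 6.1
= 280 + 7.70 + 6.10
= 293.8 mOsm/kg ≈ 293.8 mOsm/kg
Osmolar gap = measured − calculated = 315 − 293.8 = 21.2 mOsm/kg

21.2 mOsm/kg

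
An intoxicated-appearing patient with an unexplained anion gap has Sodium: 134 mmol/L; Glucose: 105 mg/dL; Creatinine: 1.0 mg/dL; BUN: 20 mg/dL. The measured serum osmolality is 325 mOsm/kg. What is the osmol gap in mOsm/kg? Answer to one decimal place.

44.0 mOsm/kg

Calculated osmolality = 2·Na + glucose/18 + BUN/2.8
= 2·134 + 105/18 + 20/2.8
= 268 + 5.83 + 7.14
= 280.97 mOsm/kg ≈ 281.0 mOsm/kg
Osmolar gap = measured − calculated = 325 − 281.0 = 44.0 mOsm/kg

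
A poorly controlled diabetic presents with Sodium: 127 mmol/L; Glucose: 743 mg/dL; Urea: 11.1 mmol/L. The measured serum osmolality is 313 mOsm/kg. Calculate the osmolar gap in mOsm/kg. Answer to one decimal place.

Calculated osmolality = 2·Na + glucose/18 + urea
= 2·127 + 743/18 + 11.1
= 254 + 41.28 + 11.10
= 306.38 mOsm/kg ≈ 306.4 mOsm/kg
Osmolar gap = measured − calculated = 313 − 306.4 = 6.6 mOsm/kg

6.6 mOsm/kg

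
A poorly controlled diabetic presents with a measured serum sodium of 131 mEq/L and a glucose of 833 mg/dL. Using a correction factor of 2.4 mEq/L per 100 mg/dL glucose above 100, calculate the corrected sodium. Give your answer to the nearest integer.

Corrected Na = measured Na + 2.4 · (glucose − 100)/100
= 131 + 2.4 · (833 − 100)/100
= 131 + 17.6
= 148.6 mEq/L

149 mEq/L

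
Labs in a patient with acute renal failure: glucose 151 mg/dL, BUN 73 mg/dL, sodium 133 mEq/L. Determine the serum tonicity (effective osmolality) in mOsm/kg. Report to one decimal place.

274.4 mOsm/kg

Effective osmolality excludes urea (freely permeant across cell membranes):
2·Na + glucose/18
= 2·133 + 151/18
= 266 + 8.39
= 274.39 mOsm/kg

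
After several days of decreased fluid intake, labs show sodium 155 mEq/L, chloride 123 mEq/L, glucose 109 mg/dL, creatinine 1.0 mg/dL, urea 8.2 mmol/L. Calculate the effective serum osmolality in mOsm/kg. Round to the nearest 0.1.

316.1 mOsm/kg

Effective osmolality excludes urea (freely permeant across cell membranes):
2·Na + glucose/18
= 2·155 + 109/18
= 310 + 6.06
= 316.06 mOsm/kg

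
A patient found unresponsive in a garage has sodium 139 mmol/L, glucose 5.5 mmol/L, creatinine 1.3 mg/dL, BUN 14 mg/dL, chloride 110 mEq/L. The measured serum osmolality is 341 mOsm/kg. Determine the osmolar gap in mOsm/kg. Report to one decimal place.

Calculated osmolality = 2·Na + glucose + BUN/2.8
= 2·139 + 5.5 + 14/2.8
= 278 + 5.50 + 5
= 288.5 mOsm/kg ≈ 288.5 mOsm/kg
Osmolar gap = measured − calculated = 341 − 288.5 = 52.5 mOsm/kg

52.5 mOsm/kg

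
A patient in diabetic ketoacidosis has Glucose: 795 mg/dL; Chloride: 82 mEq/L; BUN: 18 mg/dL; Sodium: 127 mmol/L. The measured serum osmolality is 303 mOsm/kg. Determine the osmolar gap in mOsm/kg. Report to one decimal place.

-1.6 mOsm/kg

Calculated osmolality = 2·Na + glucose/18 + BUN/2.8
= 2·127 + 795/18 + 18/2.8
= 254 + 44.17 + 6.43
= 304.6 mOsm/kg ≈ 304.6 mOsm/kg
Osmolar gap = measured − calculated = 303 − 304.6 = -1.6 mOsm/kg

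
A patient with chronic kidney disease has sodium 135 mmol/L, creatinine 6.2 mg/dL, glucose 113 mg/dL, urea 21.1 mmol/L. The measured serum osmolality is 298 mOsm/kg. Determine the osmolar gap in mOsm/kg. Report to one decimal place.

0.6 mOsm/kg

Calculated osmolality = 2·Na + glucose/18 + urea
= 2·135 + 113/18 + 21.1
= 270 + 6.28 + 21.10
= 297.38 mOsm/kg ≈ 297.4 mOsm/kg
Osmolar gap = measured − calculated = 298 − 297.4 = 0.6 mOsm/kg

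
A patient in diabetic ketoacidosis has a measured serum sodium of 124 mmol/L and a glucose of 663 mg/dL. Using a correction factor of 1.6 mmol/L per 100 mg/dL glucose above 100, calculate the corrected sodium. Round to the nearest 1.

133 mmol/L

Corrected Na = measured Na + 1.6 · (glucose − 100)/100
= 124 + 1.6 · (663 − 100)/100
= 124 + 9
= 133 mmol/L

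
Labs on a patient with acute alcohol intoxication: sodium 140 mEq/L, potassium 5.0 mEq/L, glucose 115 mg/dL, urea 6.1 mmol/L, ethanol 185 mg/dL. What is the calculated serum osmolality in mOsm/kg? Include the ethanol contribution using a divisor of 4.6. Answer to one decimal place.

332.7 mOsm/kg

Calculated osmolality = 2·Na + glucose/18 + urea + ethanol/4.6
= 2·140 + 115/18 + 6.1 + 185/4.6
= 280 + 6.39 + 6.10 + 40.22
= 332.71 mOsm/kg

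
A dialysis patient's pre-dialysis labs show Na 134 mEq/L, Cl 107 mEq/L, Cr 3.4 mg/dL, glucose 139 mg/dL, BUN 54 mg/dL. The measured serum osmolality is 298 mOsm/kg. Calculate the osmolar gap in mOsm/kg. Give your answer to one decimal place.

Calculated osmolality = 2·Na + glucose/18 + BUN/2.8
= 2·134 + 139/18 + 54/2.8
= 268 + 7.72 + 19.29
= 295.01 mOsm/kg ≈ 295.0 mOsm/kg
Osmolar gap = measured − calculated = 298 − 295.0 = 3.0 mOsm/kg

3.0 mOsm/kg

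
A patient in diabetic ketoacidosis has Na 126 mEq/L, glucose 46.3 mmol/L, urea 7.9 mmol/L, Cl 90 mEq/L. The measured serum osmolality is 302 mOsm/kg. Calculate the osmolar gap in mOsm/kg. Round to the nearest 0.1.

-4.2 mOsm/kg

Calculated osmolality = 2·Na + glucose + urea
= 2·126 + 46.3 + 7.9
= 252 + 46.30 + 7.90
= 306.2 mOsm/kg ≈ 306.2 mOsm/kg
Osmolar gap = measured − calculated = 302 − 306.2 = -4.2 mOsm/kg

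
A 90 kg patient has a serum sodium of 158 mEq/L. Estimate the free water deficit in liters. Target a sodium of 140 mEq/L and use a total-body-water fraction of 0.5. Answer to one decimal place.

TBW = 0.5 · 90 = 45 L
Free water deficit = TBW · (Na/140 − 1)
= 45 · (158/140 − 1)
= 45 · 0.1286
= 5.79 L

5.8 L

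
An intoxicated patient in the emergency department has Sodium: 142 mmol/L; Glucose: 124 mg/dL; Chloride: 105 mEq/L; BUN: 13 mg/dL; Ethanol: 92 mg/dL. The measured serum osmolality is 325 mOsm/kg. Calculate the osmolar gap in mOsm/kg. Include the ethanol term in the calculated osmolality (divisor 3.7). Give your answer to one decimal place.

Calculated osmolality = 2·Na + glucose/18 + BUN/2.8 + ethanol/3.7
= 2·142 + 124/18 + 13/2.8 + 92/3.7
= 284 + 6.89 + 4.64 + 24.86
= 320.39 mOsm/kg ≈ 320.4 mOsm/kg
Osmolar gap = measured − calculated = 325 − 320.4 = 4.6 mOsm/kg

4.6 mOsm/kg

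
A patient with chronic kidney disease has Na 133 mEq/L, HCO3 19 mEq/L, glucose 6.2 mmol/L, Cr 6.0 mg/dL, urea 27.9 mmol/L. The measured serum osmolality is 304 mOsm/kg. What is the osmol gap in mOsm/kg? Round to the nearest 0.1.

3.9 mOsm/kg

Calculated osmolality = 2·Na + glucose + urea
= 2·133 + 6.2 + 27.9
= 266 + 6.20 + 27.90
= 300.1 mOsm/kg ≈ 300.1 mOsm/kg
Osmolar gap = measured − calculated = 304 − 300.1 = 3.9 mOsm/kg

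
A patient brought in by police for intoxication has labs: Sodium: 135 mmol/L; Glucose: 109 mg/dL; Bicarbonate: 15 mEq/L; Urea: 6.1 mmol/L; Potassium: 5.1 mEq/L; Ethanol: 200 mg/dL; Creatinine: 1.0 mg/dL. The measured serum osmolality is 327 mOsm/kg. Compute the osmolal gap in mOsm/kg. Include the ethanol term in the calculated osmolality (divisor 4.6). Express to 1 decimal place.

1.4 mOsm/kg

Calculated osmolality = 2·Na + glucose/18 + urea + ethanol/4.6
= 2·135 + 109/18 + 6.1 + 200/4.6
= 270 + 6.06 + 6.10 + 43.48
= 325.64 mOsm/kg ≈ 325.6 mOsm/kg
Osmolar gap = measured − calculated = 327 − 325.6 = 1.4 mOsm/kg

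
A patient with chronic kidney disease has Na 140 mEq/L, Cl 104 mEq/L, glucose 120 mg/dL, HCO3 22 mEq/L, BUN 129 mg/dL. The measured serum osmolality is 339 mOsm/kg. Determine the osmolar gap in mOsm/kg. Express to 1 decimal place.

Calculated osmolality = 2·Na + glucose/18 + BUN/2.8
= 2·140 + 120/18 + 129/2.8
= 280 + 6.67 + 46.07
= 332.74 mOsm/kg ≈ 332.7 mOsm/kg
Osmolar gap = measured − calculated = 339 − 332.7 = 6.3 mOsm/kg

6.3 mOsm/kg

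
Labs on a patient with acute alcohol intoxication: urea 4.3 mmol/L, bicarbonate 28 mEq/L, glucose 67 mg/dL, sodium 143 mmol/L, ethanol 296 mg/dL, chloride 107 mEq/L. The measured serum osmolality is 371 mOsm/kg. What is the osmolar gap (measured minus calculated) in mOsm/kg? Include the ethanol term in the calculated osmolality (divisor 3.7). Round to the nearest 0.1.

Calculated osmolality = 2·Na + glucose/18 + urea + ethanol/3.7
= 2·143 + 67/18 + 4.3 + 296/3.7
= 286 + 3.72 + 4.30 + 80
= 374.02 mOsm/kg ≈ 374.0 mOsm/kg
Osmolar gap = measured − calculated = 371 − 374.0 = -3.0 mOsm/kg

-3.0 mOsm/kg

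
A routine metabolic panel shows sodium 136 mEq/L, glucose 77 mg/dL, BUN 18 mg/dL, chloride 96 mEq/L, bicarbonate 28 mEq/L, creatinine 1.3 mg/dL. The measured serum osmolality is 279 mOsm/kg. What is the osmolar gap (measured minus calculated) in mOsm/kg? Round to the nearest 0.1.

Calculated osmolality = 2·Na + glucose/18 + BUN/2.8
= 2·136 + 77/18 + 18/2.8
= 272 + 4.28 + 6.43
= 282.71 mOsm/kg ≈ 282.7 mOsm/kg
Osmolar gap = measured − calculated = 279 − 282.7 = -3.7 mOsm/kg

-3.7 mOsm/kg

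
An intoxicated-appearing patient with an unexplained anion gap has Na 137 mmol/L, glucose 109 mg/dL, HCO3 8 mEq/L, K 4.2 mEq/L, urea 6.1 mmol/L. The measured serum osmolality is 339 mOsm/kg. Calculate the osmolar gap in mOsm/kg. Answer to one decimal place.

Calculated osmolality = 2·Na + glucose/18 + urea
= 2·137 + 109/18 + 6.1
= 274 + 6.06 + 6.10
= 286.16 mOsm/kg ≈ 286.2 mOsm/kg
Osmolar gap = measured − calculated = 339 − 286.2 = 52.8 mOsm/kg

52.8 mOsm/kg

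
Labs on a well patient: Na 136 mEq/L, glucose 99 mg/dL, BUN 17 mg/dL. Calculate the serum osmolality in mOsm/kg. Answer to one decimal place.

Calculated osmolality = 2·Na + glucose/18 + BUN/2.8
= 2·136 + 99/18 + 17/2.8
= 272 + 5.50 + 6.07
= 283.57 mOsm/kg

283.6 mOsm/kg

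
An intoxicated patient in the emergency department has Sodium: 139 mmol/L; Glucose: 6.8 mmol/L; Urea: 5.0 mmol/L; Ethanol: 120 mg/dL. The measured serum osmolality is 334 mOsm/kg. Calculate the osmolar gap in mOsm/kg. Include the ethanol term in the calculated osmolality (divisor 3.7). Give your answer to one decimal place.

Calculated osmolality = 2·Na + glucose + urea + ethanol/3.7
= 2·139 + 6.8 + 5 + 120/3.7
= 278 + 6.80 + 5 + 32.43
= 322.23 mOsm/kg ≈ 322.2 mOsm/kg
Osmolar gap = measured − calculated = 334 − 322.2 = 11.8 mOsm/kg

11.8 mOsm/kg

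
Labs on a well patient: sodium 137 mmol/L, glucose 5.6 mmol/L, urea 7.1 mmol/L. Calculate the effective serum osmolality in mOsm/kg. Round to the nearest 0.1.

Effective osmolality excludes urea (freely permeant across cell membranes):
2·Na + glucose
= 2·137 + 5.6
= 274 + 5.6
= 279.6 mOsm/kg

279.6 mOsm/kg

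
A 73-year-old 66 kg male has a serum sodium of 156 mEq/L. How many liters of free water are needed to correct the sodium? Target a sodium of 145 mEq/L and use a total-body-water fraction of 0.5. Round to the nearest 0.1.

TBW = 0.5 · 66 = 33 L
Free water deficit = TBW · (Na/145 − 1)
= 33 · (156/145 − 1)
= 33 · 0.0759
= 2.5 L

2.5 L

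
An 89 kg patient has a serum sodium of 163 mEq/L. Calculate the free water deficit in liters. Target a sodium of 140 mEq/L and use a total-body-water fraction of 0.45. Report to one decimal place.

6.6 L

TBW = 0.45 · 89 = 40.05 L
Free water deficit = TBW · (Na/140 − 1)
= 40.05 · (163/140 − 1)
= 40.05 · 0.1643
= 6.58 L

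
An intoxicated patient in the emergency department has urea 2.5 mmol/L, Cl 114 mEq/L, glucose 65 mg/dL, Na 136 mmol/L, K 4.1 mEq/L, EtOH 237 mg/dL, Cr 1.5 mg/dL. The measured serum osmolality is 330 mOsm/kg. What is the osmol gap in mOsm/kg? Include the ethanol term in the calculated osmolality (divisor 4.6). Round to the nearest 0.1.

0.4 mOsm/kg

Calculated osmolality = 2·Na + glucose/18 + urea + ethanol/4.6
= 2·136 + 65/18 + 2.5 + 237/4.6
= 272 + 3.61 + 2.50 + 51.52
= 329.63 mOsm/kg ≈ 329.6 mOsm/kg
Osmolar gap = measured − calculated = 330 − 329.6 = 0.4 mOsm/kg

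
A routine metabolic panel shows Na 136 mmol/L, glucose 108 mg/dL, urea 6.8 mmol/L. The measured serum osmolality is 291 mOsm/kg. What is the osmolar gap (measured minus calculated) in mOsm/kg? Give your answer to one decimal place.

6.2 mOsm/kg

Calculated osmolality = 2·Na + glucose/18 + urea
= 2·136 + 108/18 + 6.8
= 272 + 6 + 6.80
= 284.8 mOsm/kg ≈ 284.8 mOsm/kg
Osmolar gap = measured − calculated = 291 − 284.8 = 6.2 mOsm/kg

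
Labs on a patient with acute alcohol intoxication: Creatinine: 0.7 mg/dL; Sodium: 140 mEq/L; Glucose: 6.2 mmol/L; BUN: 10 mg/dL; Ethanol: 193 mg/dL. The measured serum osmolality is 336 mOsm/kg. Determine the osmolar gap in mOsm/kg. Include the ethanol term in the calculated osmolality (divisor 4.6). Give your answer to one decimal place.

Calculated osmolality = 2·Na + glucose + BUN/2.8 + ethanol/4.6
= 2·140 + 6.2 + 10/2.8 + 193/4.6
= 280 + 6.20 + 3.57 + 41.96
= 331.73 mOsm/kg ≈ 331.7 mOsm/kg
Osmolar gap = measured − calculated = 336 − 331.7 = 4.3 mOsm/kg

4.3 mOsm/kg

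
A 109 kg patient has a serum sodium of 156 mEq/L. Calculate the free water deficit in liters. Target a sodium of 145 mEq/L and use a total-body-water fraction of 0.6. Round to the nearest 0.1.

5.0 L

TBW = 0.6 · 109 = 65.4 L
Free water deficit = TBW · (Na/145 − 1)
= 65.4 · (156/145 − 1)
= 65.4 · 0.0759
= 4.96 L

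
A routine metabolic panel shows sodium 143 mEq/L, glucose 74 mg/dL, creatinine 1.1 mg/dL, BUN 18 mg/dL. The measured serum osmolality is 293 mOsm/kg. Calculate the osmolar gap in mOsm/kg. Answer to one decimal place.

-3.5 mOsm/kg

Calculated osmolality = 2·Na + glucose/18 + BUN/2.8
= 2·143 + 74/18 + 18/2.8
= 286 + 4.11 + 6.43
= 296.54 mOsm/kg ≈ 296.5 mOsm/kg
Osmolar gap = measured − calculated = 293 − 296.5 = -3.5 mOsm/kg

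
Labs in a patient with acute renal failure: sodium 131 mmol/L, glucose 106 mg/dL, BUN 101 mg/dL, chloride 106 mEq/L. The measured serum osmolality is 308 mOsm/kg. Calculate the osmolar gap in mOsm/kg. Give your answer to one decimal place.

4.0 mOsm/kg

Calculated osmolality = 2·Na + glucose/18 + BUN/2.8
= 2·131 + 106/18 + 101/2.8
= 262 + 5.89 + 36.07
= 303.96 mOsm/kg ≈ 304.0 mOsm/kg
Osmolar gap = measured − calculated = 308 − 304.0 = 4.0 mOsm/kg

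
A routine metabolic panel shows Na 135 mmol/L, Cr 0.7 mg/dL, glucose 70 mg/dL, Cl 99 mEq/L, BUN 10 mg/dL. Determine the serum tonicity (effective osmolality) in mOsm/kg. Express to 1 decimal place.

273.9 mOsm/kg

Effective osmolality excludes urea (freely permeant across cell membranes):
2·Na + glucose/18
= 2·135 + 70/18
= 270 + 3.89
= 273.89 mOsm/kg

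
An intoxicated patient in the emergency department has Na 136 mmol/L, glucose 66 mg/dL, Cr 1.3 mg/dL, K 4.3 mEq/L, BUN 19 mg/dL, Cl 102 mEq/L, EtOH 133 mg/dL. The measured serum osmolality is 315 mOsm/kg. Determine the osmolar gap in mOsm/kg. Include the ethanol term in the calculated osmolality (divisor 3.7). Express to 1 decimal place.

Calculated osmolality = 2·Na + glucose/18 + BUN/2.8 + ethanol/3.7
= 2·136 + 66/18 + 19/2.8 + 133/3.7
= 272 + 3.67 + 6.79 + 35.95
= 318.41 mOsm/kg ≈ 318.4 mOsm/kg
Osmolar gap = measured − calculated = 315 − 318.4 = -3.4 mOsm/kg

-3.4 mOsm/kg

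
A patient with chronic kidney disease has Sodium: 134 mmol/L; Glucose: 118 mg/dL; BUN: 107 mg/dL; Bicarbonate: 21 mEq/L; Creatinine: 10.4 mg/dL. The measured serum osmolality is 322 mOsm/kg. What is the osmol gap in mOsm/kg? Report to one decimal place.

9.2 mOsm/kg

Calculated osmolality = 2·Na + glucose/18 + BUN/2.8
= 2·134 + 118/18 + 107/2.8
= 268 + 6.56 + 38.21
= 312.77 mOsm/kg ≈ 312.8 mOsm/kg
Osmolar gap = measured − calculated = 322 − 312.8 = 9.2 mOsm/kg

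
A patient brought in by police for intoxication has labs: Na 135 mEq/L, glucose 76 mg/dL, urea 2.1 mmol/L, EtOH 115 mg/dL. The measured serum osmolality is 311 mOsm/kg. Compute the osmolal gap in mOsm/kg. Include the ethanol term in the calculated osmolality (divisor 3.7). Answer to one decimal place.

Calculated osmolality = 2·Na + glucose/18 + urea + ethanol/3.7
= 2·135 + 76/18 + 2.1 + 115/3.7
= 270 + 4.22 + 2.10 + 31.08
= 307.4 mOsm/kg ≈ 307.4 mOsm/kg
Osmolar gap = measured − calculated = 311 − 307.4 = 3.6 mOsm/kg

3.6 mOsm/kg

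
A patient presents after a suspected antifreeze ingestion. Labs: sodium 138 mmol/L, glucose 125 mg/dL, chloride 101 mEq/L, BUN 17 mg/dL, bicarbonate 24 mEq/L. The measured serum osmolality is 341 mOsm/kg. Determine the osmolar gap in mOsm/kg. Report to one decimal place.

Calculated osmolality = 2·Na + glucose/18 + BUN/2.8
= 2·138 + 125/18 + 17/2.8
= 276 + 6.94 + 6.07
= 289.01 mOsm/kg ≈ 289.0 mOsm/kg
Osmolar gap = measured − calculated = 341 − 289.0 = 52.0 mOsm/kg

52.0 mOsm/kg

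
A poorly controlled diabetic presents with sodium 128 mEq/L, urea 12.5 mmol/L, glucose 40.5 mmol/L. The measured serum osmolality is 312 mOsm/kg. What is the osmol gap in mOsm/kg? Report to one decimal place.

Calculated osmolality = 2·Na + glucose + urea
= 2·128 + 40.5 + 12.5
= 256 + 40.50 + 12.50
= 309 mOsm/kg ≈ 309.0 mOsm/kg
Osmolar gap = measured − calculated = 312 − 309.0 = 3.0 mOsm/kg

3.0 mOsm/kg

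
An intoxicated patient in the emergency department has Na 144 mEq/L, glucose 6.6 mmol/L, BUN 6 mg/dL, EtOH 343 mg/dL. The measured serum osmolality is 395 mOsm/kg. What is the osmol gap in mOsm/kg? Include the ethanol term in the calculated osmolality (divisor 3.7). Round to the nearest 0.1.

5.6 mOsm/kg

Calculated osmolality = 2·Na + glucose + BUN/2.8 + ethanol/3.7
= 2·144 + 6.6 + 6/2.8 + 343/3.7
= 288 + 6.60 + 2.14 + 92.70
= 389.44 mOsm/kg ≈ 389.4 mOsm/kg
Osmolar gap = measured − calculated = 395 − 389.4 = 5.6 mOsm/kg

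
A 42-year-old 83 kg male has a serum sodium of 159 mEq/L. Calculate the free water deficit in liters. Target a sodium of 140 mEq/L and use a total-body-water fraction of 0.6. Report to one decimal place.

TBW = 0.6 · 83 = 49.8 L
Free water deficit = TBW · (Na/140 − 1)
= 49.8 · (159/140 − 1)
= 49.8 · 0.1357
= 6.76 L

6.8 L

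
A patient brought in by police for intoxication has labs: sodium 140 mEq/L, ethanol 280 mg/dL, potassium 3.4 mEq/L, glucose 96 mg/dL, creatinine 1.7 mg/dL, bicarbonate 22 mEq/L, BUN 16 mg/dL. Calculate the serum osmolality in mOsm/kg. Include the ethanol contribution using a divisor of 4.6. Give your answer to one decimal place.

Calculated osmolality = 2·Na + glucose/18 + BUN/2.8 + ethanol/4.6
= 2·140 + 96/18 + 16/2.8 + 280/4.6
= 280 + 5.33 + 5.71 + 60.87
= 351.91 mOsm/kg

351.9 mOsm/kg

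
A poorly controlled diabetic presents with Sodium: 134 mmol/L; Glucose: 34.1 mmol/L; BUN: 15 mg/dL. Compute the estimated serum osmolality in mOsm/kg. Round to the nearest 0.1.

Calculated osmolality = 2·Na + glucose + BUN/2.8
= 2·134 + 34.1 + 15/2.8
= 268 + 34.10 + 5.36
= 307.46 mOsm/kg

307.5 mOsm/kg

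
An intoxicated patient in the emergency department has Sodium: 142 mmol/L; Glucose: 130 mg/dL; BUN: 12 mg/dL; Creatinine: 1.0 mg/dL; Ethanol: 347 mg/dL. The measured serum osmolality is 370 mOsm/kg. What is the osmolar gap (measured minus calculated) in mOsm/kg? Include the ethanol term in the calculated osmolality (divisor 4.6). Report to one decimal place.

Calculated osmolality = 2·Na + glucose/18 + BUN/2.8 + ethanol/4.6
= 2·142 + 130/18 + 12/2.8 + 347/4.6
= 284 + 7.22 + 4.29 + 75.43
= 370.94 mOsm/kg ≈ 370.9 mOsm/kg
Osmolar gap = measured − calculated = 370 − 370.9 = -0.9 mOsm/kg

-0.9 mOsm/kg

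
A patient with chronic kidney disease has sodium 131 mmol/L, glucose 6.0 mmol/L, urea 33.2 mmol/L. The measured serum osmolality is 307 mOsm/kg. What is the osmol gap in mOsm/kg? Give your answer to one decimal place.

Calculated osmolality = 2·Na + glucose + urea
= 2·131 + 6 + 33.2
= 262 + 6 + 33.20
= 301.2 mOsm/kg ≈ 301.2 mOsm/kg
Osmolar gap = measured − calculated = 307 − 301.2 = 5.8 mOsm/kg

5.8 mOsm/kg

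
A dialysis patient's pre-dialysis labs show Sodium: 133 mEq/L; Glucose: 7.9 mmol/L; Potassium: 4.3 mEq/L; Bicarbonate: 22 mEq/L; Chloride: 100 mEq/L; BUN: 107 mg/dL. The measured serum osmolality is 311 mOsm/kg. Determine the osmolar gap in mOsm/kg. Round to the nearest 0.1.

Calculated osmolality = 2·Na + glucose + BUN/2.8
= 2·133 + 7.9 + 107/2.8
= 266 + 7.90 + 38.21
= 312.11 mOsm/kg ≈ 312.1 mOsm/kg
Osmolar gap = measured − calculated = 311 − 312.1 = -1.1 mOsm/kg

-1.1 mOsm/kg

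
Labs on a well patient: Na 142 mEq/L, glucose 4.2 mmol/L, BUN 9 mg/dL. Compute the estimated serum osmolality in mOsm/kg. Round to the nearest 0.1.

291.4 mOsm/kg

Calculated osmolality = 2·Na + glucose + BUN/2.8
= 2·142 + 4.2 + 9/2.8
= 284 + 4.20 + 3.21
= 291.41 mOsm/kg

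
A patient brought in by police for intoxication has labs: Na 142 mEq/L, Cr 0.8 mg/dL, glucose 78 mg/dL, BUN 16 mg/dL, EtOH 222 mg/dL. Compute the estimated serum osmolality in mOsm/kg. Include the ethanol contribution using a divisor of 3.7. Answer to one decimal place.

Calculated osmolality = 2·Na + glucose/18 + BUN/2.8 + ethanol/3.7
= 2·142 + 78/18 + 16/2.8 + 222/3.7
= 284 + 4.33 + 5.71 + 60
= 354.04 mOsm/kg

354.0 mOsm/kg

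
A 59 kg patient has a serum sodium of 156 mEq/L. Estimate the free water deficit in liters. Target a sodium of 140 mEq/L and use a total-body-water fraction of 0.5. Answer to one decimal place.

3.4 L

TBW = 0.5 · 59 = 29.5 L
Free water deficit = TBW · (Na/140 − 1)
= 29.5 · (156/140 − 1)
= 29.5 · 0.1143
= 3.37 L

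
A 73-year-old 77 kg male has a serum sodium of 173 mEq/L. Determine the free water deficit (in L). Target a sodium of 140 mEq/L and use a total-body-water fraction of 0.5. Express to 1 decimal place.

9.1 L

TBW = 0.5 · 77 = 38.5 L
Free water deficit = TBW · (Na/140 − 1)
= 38.5 · (173/140 − 1)
= 38.5 · 0.2357
= 9.07 L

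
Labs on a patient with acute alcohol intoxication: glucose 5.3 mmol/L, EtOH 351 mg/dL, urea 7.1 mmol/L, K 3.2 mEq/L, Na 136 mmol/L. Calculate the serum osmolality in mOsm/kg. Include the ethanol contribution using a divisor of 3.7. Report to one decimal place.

Calculated osmolality = 2·Na + glucose + urea + ethanol/3.7
= 2·136 + 5.3 + 7.1 + 351/3.7
= 272 + 5.30 + 7.10 + 94.86
= 379.26 mOsm/kg

379.3 mOsm/kg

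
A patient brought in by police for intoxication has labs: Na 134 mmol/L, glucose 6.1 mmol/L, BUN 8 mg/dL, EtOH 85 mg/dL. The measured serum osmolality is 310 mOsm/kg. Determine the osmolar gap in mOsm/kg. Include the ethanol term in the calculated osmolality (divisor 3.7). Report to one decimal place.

10.1 mOsm/kg

Calculated osmolality = 2·Na + glucose + BUN/2.8 + ethanol/3.7
= 2·134 + 6.1 + 8/2.8 + 85/3.7
= 268 + 6.10 + 2.86 + 22.97
= 299.93 mOsm/kg ≈ 299.9 mOsm/kg
Osmolar gap = measured − calculated = 310 − 299.9 = 10.1 mOsm/kg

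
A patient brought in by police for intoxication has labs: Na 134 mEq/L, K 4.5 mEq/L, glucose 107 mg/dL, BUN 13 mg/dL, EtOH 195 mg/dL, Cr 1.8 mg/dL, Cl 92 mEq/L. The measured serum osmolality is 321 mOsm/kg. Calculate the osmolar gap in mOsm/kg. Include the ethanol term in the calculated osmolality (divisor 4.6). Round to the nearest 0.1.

Calculated osmolality = 2·Na + glucose/18 + BUN/2.8 + ethanol/4.6
= 2·134 + 107/18 + 13/2.8 + 195/4.6
= 268 + 5.94 + 4.64 + 42.39
= 320.97 mOsm/kg ≈ 321.0 mOsm/kg
Osmolar gap = measured − calculated = 321 − 321.0 = 0.0 mOsm/kg

0.0 mOsm/kg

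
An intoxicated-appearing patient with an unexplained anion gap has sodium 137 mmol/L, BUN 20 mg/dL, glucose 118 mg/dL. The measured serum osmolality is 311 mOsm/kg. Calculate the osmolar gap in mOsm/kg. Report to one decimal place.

Calculated osmolality = 2·Na + glucose/18 + BUN/2.8
= 2·137 + 118/18 + 20/2.8
= 274 + 6.56 + 7.14
= 287.7 mOsm/kg ≈ 287.7 mOsm/kg
Osmolar gap = measured − calculated = 311 − 287.7 = 23.3 mOsm/kg

23.3 mOsm/kg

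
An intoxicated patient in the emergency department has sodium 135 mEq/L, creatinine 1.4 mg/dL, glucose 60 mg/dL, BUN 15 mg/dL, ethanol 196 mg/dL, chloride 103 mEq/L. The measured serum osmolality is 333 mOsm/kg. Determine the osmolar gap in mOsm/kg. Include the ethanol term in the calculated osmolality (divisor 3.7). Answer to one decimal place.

1.3 mOsm/kg

Calculated osmolality = 2·Na + glucose/18 + BUN/2.8 + ethanol/3.7
= 2·135 + 60/18 + 15/2.8 + 196/3.7
= 270 + 3.33 + 5.36 + 52.97
= 331.66 mOsm/kg ≈ 331.7 mOsm/kg
Osmolar gap = measured − calculated = 333 − 331.7 = 1.3 mOsm/kg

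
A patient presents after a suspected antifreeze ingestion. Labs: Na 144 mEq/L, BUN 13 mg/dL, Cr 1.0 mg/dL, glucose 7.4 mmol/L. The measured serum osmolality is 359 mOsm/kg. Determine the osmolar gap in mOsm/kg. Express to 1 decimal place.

59.0 mOsm/kg

Calculated osmolality = 2·Na + glucose + BUN/2.8
= 2·144 + 7.4 + 13/2.8
= 288 + 7.40 + 4.64
= 300.04 mOsm/kg ≈ 300.0 mOsm/kg
Osmolar gap = measured − calculated = 359 − 300.0 = 59.0 mOsm/kg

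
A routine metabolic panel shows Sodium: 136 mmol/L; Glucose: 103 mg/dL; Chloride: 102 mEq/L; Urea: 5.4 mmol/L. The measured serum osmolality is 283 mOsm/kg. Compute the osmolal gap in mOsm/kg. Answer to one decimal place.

Calculated osmolality = 2·Na + glucose/18 + urea
= 2·136 + 103/18 + 5.4
= 272 + 5.72 + 5.40
= 283.12 mOsm/kg ≈ 283.1 mOsm/kg
Osmolar gap = measured − calculated = 283 − 283.1 = -0.1 mOsm/kg

-0.1 mOsm/kg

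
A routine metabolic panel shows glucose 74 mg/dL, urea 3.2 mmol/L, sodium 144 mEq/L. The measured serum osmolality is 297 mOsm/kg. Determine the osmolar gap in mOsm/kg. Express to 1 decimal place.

Calculated osmolality = 2·Na + glucose/18 + urea
= 2·144 + 74/18 + 3.2
= 288 + 4.11 + 3.20
= 295.31 mOsm/kg ≈ 295.3 mOsm/kg
Osmolar gap = measured − calculated = 297 − 295.3 = 1.7 mOsm/kg

1.7 mOsm/kg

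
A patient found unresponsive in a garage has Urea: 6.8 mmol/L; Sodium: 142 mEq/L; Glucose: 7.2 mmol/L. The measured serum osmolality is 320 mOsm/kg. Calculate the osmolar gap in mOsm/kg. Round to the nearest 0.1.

22.0 mOsm/kg

Calculated osmolality = 2·Na + glucose + urea
= 2·142 + 7.2 + 6.8
= 284 + 7.20 + 6.80
= 298 mOsm/kg ≈ 298.0 mOsm/kg
Osmolar gap = measured − calculated = 320 − 298.0 = 22.0 mOsm/kg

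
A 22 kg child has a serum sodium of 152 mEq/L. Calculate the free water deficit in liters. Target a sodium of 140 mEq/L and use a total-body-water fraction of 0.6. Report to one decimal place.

TBW = 0.6 · 22 = 13.2 L
Free water deficit = TBW · (Na/140 − 1)
= 13.2 · (152/140 − 1)
= 13.2 · 0.0857
= 1.13 L

1.1 L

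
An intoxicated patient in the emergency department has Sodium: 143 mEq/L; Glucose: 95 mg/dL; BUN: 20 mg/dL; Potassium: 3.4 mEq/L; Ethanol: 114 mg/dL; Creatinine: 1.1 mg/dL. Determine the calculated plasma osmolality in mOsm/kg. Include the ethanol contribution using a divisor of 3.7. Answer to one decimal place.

Calculated osmolality = 2·Na + glucose/18 + BUN/2.8 + ethanol/3.7
= 2·143 + 95/18 + 20/2.8 + 114/3.7
= 286 + 5.28 + 7.14 + 30.81
= 329.23 mOsm/kg

329.2 mOsm/kg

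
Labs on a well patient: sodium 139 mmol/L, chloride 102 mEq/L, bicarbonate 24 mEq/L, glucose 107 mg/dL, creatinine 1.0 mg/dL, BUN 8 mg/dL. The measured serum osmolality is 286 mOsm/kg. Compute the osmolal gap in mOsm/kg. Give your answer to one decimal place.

-0.8 mOsm/kg

Calculated osmolality = 2·Na + glucose/18 + BUN/2.8
= 2·139 + 107/18 + 8/2.8
= 278 + 5.94 + 2.86
= 286.8 mOsm/kg ≈ 286.8 mOsm/kg
Osmolar gap = measured − calculated = 286 − 286.8 = -0.8 mOsm/kg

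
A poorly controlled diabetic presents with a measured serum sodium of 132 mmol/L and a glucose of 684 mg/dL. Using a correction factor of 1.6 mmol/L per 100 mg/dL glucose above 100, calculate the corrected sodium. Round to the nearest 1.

141 mmol/L

Corrected Na = measured Na + 1.6 · (glucose − 100)/100
= 132 + 1.6 · (684 − 100)/100
= 132 + 9.3
= 141.3 mmol/L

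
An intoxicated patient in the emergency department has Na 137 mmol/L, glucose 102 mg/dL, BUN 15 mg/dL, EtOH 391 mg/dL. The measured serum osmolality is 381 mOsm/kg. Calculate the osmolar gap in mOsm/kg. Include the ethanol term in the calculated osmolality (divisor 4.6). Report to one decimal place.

Calculated osmolality = 2·Na + glucose/18 + BUN/2.8 + ethanol/4.6
= 2·137 + 102/18 + 15/2.8 + 391/4.6
= 274 + 5.67 + 5.36 + 85
= 370.03 mOsm/kg ≈ 370.0 mOsm/kg
Osmolar gap = measured − calculated = 381 − 370.0 = 11.0 mOsm/kg

11.0 mOsm/kg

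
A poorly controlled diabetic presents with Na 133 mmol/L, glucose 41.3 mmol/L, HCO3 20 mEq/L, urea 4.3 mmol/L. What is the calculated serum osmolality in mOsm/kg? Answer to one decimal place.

311.6 mOsm/kg

Calculated osmolality = 2·Na + glucose + urea
= 2·133 + 41.3 + 4.3
= 266 + 41.30 + 4.30
= 311.6 mOsm/kg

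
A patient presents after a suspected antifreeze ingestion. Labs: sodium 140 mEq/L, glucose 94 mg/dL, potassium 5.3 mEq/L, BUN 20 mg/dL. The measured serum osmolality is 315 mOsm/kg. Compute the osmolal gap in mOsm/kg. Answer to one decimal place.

Calculated osmolality = 2·Na + glucose/18 + BUN/2.8
= 2·140 + 94/18 + 20/2.8
= 280 + 5.22 + 7.14
= 292.36 mOsm/kg ≈ 292.4 mOsm/kg
Osmolar gap = measured − calculated = 315 − 292.4 = 22.6 mOsm/kg

22.6 mOsm/kg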